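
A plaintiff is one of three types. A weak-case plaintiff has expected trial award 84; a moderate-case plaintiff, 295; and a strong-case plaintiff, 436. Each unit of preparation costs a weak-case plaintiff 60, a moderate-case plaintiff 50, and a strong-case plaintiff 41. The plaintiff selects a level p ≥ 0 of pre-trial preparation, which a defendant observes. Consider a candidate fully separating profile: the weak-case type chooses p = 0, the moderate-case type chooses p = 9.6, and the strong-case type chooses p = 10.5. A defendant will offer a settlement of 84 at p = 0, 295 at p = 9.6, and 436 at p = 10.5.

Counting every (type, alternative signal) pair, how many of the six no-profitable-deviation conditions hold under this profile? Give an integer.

Strong-case (own payoff 436 − 41×10.5 = 5.5): to p=0 gives 84 → profitable ✗; to p=9.6 gives 295 − 41×9.6 = -98.6 → no gain ✓.
Moderate-case (own payoff 295 − 50×9.6 = -185): to p=0 gives 84 → profitable ✗; to p=10.5 gives 436 − 50×10.5 = -89 → profitable ✗.
Weak-case (own payoff 84): to p=9.6 gives 295 − 60×9.6 = -281 → no gain ✓; to p=10.5 gives 436 − 60×10.5 = -194 → no gain ✓.
3 of the 6 constraints hold; not an equilibrium.

3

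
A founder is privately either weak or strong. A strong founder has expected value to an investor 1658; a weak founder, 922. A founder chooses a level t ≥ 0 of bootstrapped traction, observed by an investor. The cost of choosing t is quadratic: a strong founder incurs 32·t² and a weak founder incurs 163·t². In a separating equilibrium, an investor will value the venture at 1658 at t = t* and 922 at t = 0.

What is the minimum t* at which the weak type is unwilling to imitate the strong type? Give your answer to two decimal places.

2.12

The weak type at t = 0 receives 922; imitating at t* yields 1658 − 163·t*².
Indifference: 922 = 1658 − 163·t*², so t*² = (1658 − 922) / 163 ≈ 4.5153.
t* = √4.5153 ≈ 2.12.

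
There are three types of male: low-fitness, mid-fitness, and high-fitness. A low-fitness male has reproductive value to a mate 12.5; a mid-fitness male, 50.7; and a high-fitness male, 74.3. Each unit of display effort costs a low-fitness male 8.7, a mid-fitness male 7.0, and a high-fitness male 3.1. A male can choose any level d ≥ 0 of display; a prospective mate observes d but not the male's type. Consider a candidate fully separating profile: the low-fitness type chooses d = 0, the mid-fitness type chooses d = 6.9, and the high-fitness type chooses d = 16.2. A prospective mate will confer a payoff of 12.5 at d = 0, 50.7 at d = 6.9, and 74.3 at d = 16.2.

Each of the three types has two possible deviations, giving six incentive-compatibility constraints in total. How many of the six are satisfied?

4

Mid-fitness (own payoff 50.7 − 7.0×6.9 = 2.4): to d=0 gives 12.5 → profitable ✗; to d=16.2 gives 74.3 − 7.0×16.2 = -39.1 → no gain ✓.
Low-fitness (own payoff 12.5): to d=6.9 gives 50.7 − 8.7×6.9 = -9.33 → no gain ✓; to d=16.2 gives 74.3 − 8.7×16.2 = -66.64 → no gain ✓.
High-fitness (own payoff 74.3 − 3.1×16.2 = 24.08): to d=0 gives 12.5 → no gain ✓; to d=6.9 gives 50.7 − 3.1×6.9 = 29.31 → profitable ✗.
4 of the 6 constraints hold; not an equilibrium.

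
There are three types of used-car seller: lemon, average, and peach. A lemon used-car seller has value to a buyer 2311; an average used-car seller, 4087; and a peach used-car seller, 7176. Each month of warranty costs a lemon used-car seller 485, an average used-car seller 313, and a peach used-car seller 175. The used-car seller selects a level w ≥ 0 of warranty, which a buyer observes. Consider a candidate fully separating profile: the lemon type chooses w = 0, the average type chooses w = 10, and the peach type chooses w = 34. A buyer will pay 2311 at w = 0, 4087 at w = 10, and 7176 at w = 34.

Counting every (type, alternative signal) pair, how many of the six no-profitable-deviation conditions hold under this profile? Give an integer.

Peach (own payoff 7176 − 175×34 = 1226): to w=0 gives 2311 → profitable ✗; to w=10 gives 4087 − 175×10 = 2337 → profitable ✗.
Average (own payoff 4087 − 313×10 = 957): to w=0 gives 2311 → profitable ✗; to w=34 gives 7176 − 313×34 = -3466 → no gain ✓.
Lemon (own payoff 2311): to w=10 gives 4087 − 485×10 = -763 → no gain ✓; to w=34 gives 7176 − 485×34 = -9314 → no gain ✓.
3 of the 6 constraints hold; not an equilibrium.

3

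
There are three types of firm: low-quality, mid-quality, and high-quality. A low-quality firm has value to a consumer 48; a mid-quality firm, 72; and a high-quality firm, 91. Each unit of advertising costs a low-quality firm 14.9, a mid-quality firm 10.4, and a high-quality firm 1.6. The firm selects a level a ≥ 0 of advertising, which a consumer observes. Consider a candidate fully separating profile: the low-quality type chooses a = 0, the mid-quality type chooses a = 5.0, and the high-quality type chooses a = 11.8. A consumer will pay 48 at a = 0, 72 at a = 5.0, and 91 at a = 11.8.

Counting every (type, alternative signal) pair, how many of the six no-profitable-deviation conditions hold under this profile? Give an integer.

High-quality (own payoff 91 − 1.6×11.8 = 72.12): to a=0 gives 48 → no gain ✓; to a=5.0 gives 72 − 1.6×5.0 = 64 → no gain ✓.
Mid-quality (own payoff 72 − 10.4×5.0 = 20): to a=0 gives 48 → profitable ✗; to a=11.8 gives 91 − 10.4×11.8 = -31.72 → no gain ✓.
Low-quality (own payoff 48): to a=5.0 gives 72 − 14.9×5.0 = -2.5 → no gain ✓; to a=11.8 gives 91 − 14.9×11.8 = -84.82 → no gain ✓.
5 of the 6 constraints hold; not an equilibrium.

5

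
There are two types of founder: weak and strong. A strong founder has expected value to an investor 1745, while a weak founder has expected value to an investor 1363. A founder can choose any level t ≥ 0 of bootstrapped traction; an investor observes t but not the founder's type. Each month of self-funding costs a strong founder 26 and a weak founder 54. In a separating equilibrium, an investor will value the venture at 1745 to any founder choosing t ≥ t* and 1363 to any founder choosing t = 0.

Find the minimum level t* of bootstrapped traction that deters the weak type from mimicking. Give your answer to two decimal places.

A weak founder choosing t = 0 receives 1363.
Imitating at t* instead would pay 1745 at cost 54·t*, netting 1745 − 54·t*.
Indifference: 1363 = 1745 − 54·t*, so t* = (1745 − 1363) / 54 ≈ 7.07.
This is the weak type's binding incentive-compatibility constraint; any t ≥ 7.07 sustains separation on that side.

7.07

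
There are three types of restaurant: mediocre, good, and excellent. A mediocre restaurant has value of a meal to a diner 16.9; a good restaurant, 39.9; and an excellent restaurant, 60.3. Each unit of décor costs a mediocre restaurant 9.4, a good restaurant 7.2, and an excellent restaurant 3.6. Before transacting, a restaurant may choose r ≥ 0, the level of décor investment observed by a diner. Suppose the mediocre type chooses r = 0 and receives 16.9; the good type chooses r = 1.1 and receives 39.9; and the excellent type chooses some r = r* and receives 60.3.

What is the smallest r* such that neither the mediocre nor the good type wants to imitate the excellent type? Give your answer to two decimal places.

4.62

Mediocre type (on-path payoff 16.9) won't mimic when 16.9 ≥ 60.3 − 9.4·r*, i.e. r* ≥ 4.62.
Good type (on-path payoff 39.9 − 7.2×1.1 = 31.98) won't mimic when 31.98 ≥ 60.3 − 7.2·r*, i.e. r* ≥ 3.93.
Both must hold, so r* = max(4.62, 3.93) = 4.62. The mediocre type's constraint binds.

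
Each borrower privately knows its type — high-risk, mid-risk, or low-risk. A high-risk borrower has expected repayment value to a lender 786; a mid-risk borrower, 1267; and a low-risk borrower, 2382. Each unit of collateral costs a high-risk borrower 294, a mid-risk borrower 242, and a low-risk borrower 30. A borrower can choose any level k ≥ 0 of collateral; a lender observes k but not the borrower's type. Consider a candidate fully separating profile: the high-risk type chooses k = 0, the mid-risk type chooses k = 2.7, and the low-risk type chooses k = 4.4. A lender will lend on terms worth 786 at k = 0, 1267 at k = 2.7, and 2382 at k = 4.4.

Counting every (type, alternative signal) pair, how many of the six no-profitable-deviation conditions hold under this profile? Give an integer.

3

Mid-risk (own payoff 1267 − 242×2.7 = 613.6): to k=0 gives 786 → profitable ✗; to k=4.4 gives 2382 − 242×4.4 = 1317.2 → profitable ✗.
Low-risk (own payoff 2382 − 30×4.4 = 2250): to k=0 gives 786 → no gain ✓; to k=2.7 gives 1267 − 30×2.7 = 1186 → no gain ✓.
High-risk (own payoff 786): to k=2.7 gives 1267 − 294×2.7 = 473.2 → no gain ✓; to k=4.4 gives 2382 − 294×4.4 = 1088.4 → profitable ✗.
3 of the 6 constraints hold; not an equilibrium.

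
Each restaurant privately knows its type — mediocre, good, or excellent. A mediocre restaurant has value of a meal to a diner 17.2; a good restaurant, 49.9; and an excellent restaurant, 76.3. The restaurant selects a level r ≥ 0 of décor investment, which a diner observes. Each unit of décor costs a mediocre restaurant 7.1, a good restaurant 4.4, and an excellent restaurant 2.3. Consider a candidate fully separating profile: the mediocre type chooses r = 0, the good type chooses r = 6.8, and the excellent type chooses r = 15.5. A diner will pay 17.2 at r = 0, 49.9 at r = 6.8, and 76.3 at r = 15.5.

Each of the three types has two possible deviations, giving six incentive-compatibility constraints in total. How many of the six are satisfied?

Good (own payoff 49.9 − 4.4×6.8 = 19.98): to r=0 gives 17.2 → no gain ✓; to r=15.5 gives 76.3 − 4.4×15.5 = 8.1 → no gain ✓.
Mediocre (own payoff 17.2): to r=6.8 gives 49.9 − 7.1×6.8 = 1.62 → no gain ✓; to r=15.5 gives 76.3 − 7.1×15.5 = -33.75 → no gain ✓.
Excellent (own payoff 76.3 − 2.3×15.5 = 40.65): to r=0 gives 17.2 → no gain ✓; to r=6.8 gives 49.9 − 2.3×6.8 = 34.26 → no gain ✓.
6 of the 6 constraints hold; this profile is a separating equilibrium.

6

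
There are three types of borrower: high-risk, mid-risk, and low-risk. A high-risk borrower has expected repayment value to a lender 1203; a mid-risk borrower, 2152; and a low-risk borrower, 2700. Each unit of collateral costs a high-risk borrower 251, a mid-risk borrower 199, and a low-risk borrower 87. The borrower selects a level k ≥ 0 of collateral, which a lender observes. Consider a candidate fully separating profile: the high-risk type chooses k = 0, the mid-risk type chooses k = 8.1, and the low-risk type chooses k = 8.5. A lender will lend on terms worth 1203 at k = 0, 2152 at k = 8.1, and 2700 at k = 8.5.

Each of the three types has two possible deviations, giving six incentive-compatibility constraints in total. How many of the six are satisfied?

Mid-risk (own payoff 2152 − 199×8.1 = 540.1): to k=0 gives 1203 → profitable ✗; to k=8.5 gives 2700 − 199×8.5 = 1008.5 → profitable ✗.
Low-risk (own payoff 2700 − 87×8.5 = 1960.5): to k=0 gives 1203 → no gain ✓; to k=8.1 gives 2152 − 87×8.1 = 1447.3 → no gain ✓.
High-risk (own payoff 1203): to k=8.1 gives 2152 − 251×8.1 = 118.9 → no gain ✓; to k=8.5 gives 2700 − 251×8.5 = 566.5 → no gain ✓.
4 of the 6 constraints hold; not an equilibrium.

4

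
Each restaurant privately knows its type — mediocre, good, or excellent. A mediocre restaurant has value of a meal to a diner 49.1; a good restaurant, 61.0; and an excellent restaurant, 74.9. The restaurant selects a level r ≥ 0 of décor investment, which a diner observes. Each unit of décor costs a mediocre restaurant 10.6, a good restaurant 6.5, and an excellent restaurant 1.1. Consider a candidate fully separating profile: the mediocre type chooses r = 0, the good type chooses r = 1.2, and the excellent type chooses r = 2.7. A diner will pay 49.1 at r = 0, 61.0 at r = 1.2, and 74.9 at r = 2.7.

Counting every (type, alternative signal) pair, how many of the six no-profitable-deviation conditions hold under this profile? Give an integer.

Excellent (own payoff 74.9 − 1.1×2.7 = 71.93): to r=0 gives 49.1 → no gain ✓; to r=1.2 gives 61.0 − 1.1×1.2 = 59.68 → no gain ✓.
Mediocre (own payoff 49.1): to r=1.2 gives 61.0 − 10.6×1.2 = 48.28 → no gain ✓; to r=2.7 gives 74.9 − 10.6×2.7 = 46.28 → no gain ✓.
Good (own payoff 61.0 − 6.5×1.2 = 53.2): to r=0 gives 49.1 → no gain ✓; to r=2.7 gives 74.9 − 6.5×2.7 = 57.35 → profitable ✗.
5 of the 6 constraints hold; not an equilibrium.

5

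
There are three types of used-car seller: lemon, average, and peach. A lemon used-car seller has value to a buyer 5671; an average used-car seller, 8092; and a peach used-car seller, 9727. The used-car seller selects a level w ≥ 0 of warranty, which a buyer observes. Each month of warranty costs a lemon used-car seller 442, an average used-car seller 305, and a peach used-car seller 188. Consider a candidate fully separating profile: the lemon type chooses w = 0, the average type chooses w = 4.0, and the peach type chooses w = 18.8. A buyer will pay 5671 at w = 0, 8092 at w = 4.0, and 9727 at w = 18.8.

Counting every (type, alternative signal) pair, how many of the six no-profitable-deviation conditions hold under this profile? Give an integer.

4

Peach (own payoff 9727 − 188×18.8 = 6192.6): to w=0 gives 5671 → no gain ✓; to w=4.0 gives 8092 − 188×4.0 = 7340 → profitable ✗.
Average (own payoff 8092 − 305×4.0 = 6872): to w=0 gives 5671 → no gain ✓; to w=18.8 gives 9727 − 305×18.8 = 3993 → no gain ✓.
Lemon (own payoff 5671): to w=4.0 gives 8092 − 442×4.0 = 6324 → profitable ✗; to w=18.8 gives 9727 − 442×18.8 = 1417.4 → no gain ✓.
4 of the 6 constraints hold; not an equilibrium.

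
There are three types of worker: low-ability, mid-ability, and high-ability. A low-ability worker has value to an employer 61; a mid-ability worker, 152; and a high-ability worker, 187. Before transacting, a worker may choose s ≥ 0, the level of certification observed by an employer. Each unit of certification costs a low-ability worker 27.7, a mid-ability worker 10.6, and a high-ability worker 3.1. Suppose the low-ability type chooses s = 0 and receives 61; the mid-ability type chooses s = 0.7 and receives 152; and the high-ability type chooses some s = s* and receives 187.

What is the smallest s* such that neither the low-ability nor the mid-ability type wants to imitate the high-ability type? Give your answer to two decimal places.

Mid-ability type (on-path payoff 152 − 10.6×0.7 = 144.58) won't mimic when 144.58 ≥ 187 − 10.6·s*, i.e. s* ≥ 4.00.
Low-ability type (on-path payoff 61) won't mimic when 61 ≥ 187 − 27.7·s*, i.e. s* ≥ 4.55.
Both must hold, so s* = max(4.55, 4.00) = 4.55. The low-ability type's constraint binds.

4.55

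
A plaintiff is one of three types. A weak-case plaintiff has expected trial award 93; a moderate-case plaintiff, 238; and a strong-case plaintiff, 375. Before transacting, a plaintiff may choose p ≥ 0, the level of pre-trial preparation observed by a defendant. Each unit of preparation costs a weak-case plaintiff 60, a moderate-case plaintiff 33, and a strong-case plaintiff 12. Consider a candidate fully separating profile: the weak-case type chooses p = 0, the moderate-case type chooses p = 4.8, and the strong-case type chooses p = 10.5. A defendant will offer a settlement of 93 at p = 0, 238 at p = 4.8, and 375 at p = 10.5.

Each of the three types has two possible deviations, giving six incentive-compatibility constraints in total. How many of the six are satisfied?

5

Strong-case (own payoff 375 − 12×10.5 = 249): to p=0 gives 93 → no gain ✓; to p=4.8 gives 238 − 12×4.8 = 180.4 → no gain ✓.
Weak-case (own payoff 93): to p=4.8 gives 238 − 60×4.8 = -50 → no gain ✓; to p=10.5 gives 375 − 60×10.5 = -255 → no gain ✓.
Moderate-case (own payoff 238 − 33×4.8 = 79.6): to p=0 gives 93 → profitable ✗; to p=10.5 gives 375 − 33×10.5 = 28.5 → no gain ✓.
5 of the 6 constraints hold; not an equilibrium.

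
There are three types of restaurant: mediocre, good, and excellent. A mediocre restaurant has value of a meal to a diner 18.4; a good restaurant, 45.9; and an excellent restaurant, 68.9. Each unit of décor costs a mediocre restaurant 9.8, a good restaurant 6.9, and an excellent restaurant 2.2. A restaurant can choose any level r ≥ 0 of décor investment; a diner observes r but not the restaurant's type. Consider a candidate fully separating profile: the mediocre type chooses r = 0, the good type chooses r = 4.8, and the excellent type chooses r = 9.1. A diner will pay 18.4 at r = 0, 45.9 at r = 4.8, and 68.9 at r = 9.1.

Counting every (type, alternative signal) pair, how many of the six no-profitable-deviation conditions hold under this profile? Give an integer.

5

Good (own payoff 45.9 − 6.9×4.8 = 12.78): to r=0 gives 18.4 → profitable ✗; to r=9.1 gives 68.9 − 6.9×9.1 = 6.11 → no gain ✓.
Mediocre (own payoff 18.4): to r=4.8 gives 45.9 − 9.8×4.8 = -1.14 → no gain ✓; to r=9.1 gives 68.9 − 9.8×9.1 = -20.28 → no gain ✓.
Excellent (own payoff 68.9 − 2.2×9.1 = 48.88): to r=0 gives 18.4 → no gain ✓; to r=4.8 gives 45.9 − 2.2×4.8 = 35.34 → no gain ✓.
5 of the 6 constraints hold; not an equilibrium.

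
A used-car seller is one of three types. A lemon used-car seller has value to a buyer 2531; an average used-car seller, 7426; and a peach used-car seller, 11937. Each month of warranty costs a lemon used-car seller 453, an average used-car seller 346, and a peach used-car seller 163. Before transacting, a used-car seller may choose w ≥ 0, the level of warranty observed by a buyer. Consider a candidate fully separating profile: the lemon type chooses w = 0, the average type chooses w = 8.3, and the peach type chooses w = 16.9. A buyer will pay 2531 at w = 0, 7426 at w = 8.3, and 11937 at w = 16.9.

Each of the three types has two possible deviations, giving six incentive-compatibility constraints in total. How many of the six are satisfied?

Average (own payoff 7426 − 346×8.3 = 4554.2): to w=0 gives 2531 → no gain ✓; to w=16.9 gives 11937 − 346×16.9 = 6089.6 → profitable ✗.
Peach (own payoff 11937 − 163×16.9 = 9182.3): to w=0 gives 2531 → no gain ✓; to w=8.3 gives 7426 − 163×8.3 = 6073.1 → no gain ✓.
Lemon (own payoff 2531): to w=8.3 gives 7426 − 453×8.3 = 3666.1 → profitable ✗; to w=16.9 gives 11937 − 453×16.9 = 4281.3 → profitable ✗.
3 of the 6 constraints hold; not an equilibrium.

3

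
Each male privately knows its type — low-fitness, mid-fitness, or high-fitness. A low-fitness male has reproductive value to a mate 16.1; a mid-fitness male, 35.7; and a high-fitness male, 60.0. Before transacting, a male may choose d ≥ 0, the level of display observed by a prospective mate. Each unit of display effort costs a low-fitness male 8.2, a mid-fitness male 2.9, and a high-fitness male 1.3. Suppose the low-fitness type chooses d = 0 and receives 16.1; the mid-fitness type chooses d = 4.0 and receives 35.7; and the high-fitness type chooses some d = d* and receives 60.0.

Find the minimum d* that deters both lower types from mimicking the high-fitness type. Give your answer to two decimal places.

12.38

Mid-fitness type (on-path payoff 35.7 − 2.9×4.0 = 24.1) won't mimic when 24.1 ≥ 60.0 − 2.9·d*, i.e. d* ≥ 12.38.
Low-fitness type (on-path payoff 16.1) won't mimic when 16.1 ≥ 60.0 − 8.2·d*, i.e. d* ≥ 5.35.
Both must hold, so d* = max(5.35, 12.38) = 12.38. The mid-fitness type's constraint binds.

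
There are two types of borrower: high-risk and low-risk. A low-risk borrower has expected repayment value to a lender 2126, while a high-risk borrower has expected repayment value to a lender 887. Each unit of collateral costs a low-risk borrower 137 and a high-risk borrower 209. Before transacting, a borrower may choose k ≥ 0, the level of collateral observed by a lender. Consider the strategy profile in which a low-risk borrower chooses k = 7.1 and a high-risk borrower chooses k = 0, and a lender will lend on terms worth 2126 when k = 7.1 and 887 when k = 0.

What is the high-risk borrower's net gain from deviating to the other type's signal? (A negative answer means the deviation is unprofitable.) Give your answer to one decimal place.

-244.9

Playing k = 0 the high-risk borrower receives 887.
Deviating to k = 7.1 brings payment 2126 at cost 209 × 7.1 = 1483.9, netting 642.1.
Gain from deviating: 642.1 − 887 = -244.9.
The gain is negative, so the high-risk type's incentive-compatibility constraint is satisfied.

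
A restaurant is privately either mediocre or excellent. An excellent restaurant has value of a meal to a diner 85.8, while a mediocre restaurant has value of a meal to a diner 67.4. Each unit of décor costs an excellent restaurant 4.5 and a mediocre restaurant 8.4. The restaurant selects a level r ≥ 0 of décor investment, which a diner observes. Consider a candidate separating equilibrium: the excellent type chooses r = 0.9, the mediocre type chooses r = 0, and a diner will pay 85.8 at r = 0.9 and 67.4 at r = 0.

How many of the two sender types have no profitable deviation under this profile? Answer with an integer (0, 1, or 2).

1

Mediocre type: stay at 0 → 67.4; mimic → 85.8 − 8.4 × 0.9 = 78.24. IC fails (67.4 < 78.24).
Excellent type: signal → 85.8 − 4.5 × 0.9 = 81.75; deviate to 0 → 67.4. IC holds (81.75 ≥ 67.4).
1 of 2 constraints hold, so this profile is not an equilibrium.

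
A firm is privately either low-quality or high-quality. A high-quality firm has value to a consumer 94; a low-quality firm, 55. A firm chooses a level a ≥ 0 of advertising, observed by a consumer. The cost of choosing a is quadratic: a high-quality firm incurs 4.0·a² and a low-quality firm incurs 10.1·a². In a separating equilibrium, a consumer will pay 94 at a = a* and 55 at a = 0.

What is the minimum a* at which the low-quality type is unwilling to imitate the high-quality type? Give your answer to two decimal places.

The low-quality type at a = 0 receives 55; imitating at a* yields 94 − 10.1·a*².
Indifference: 55 = 94 − 10.1·a*², so a*² = (94 − 55) / 10.1 ≈ 3.8614.
a* = √3.8614 ≈ 1.97.

1.97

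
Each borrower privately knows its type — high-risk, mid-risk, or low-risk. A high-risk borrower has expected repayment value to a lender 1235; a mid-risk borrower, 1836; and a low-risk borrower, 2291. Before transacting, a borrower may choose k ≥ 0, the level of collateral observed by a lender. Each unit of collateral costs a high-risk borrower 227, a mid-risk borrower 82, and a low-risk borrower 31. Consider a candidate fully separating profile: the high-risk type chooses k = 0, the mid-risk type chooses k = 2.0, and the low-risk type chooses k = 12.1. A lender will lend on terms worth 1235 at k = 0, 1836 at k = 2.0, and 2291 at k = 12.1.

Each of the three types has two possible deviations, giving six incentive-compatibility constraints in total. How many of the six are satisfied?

Low-risk (own payoff 2291 − 31×12.1 = 1915.9): to k=0 gives 1235 → no gain ✓; to k=2.0 gives 1836 − 31×2.0 = 1774 → no gain ✓.
High-risk (own payoff 1235): to k=2.0 gives 1836 − 227×2.0 = 1382 → profitable ✗; to k=12.1 gives 2291 − 227×12.1 = -455.7 → no gain ✓.
Mid-risk (own payoff 1836 − 82×2.0 = 1672): to k=0 gives 1235 → no gain ✓; to k=12.1 gives 2291 − 82×12.1 = 1298.8 → no gain ✓.
5 of the 6 constraints hold; not an equilibrium.

5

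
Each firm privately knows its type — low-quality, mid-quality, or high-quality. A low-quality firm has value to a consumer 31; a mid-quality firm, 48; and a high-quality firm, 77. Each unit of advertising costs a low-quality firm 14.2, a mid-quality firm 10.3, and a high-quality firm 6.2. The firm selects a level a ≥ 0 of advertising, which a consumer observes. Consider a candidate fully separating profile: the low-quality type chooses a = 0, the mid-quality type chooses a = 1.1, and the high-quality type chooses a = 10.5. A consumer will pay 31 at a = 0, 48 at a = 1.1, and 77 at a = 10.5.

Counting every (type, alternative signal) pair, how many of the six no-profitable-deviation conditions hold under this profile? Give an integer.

Mid-quality (own payoff 48 − 10.3×1.1 = 36.67): to a=0 gives 31 → no gain ✓; to a=10.5 gives 77 − 10.3×10.5 = -31.15 → no gain ✓.
High-quality (own payoff 77 − 6.2×10.5 = 11.9): to a=0 gives 31 → profitable ✗; to a=1.1 gives 48 − 6.2×1.1 = 41.18 → profitable ✗.
Low-quality (own payoff 31): to a=1.1 gives 48 − 14.2×1.1 = 32.38 → profitable ✗; to a=10.5 gives 77 − 14.2×10.5 = -72.1 → no gain ✓.
3 of the 6 constraints hold; not an equilibrium.

3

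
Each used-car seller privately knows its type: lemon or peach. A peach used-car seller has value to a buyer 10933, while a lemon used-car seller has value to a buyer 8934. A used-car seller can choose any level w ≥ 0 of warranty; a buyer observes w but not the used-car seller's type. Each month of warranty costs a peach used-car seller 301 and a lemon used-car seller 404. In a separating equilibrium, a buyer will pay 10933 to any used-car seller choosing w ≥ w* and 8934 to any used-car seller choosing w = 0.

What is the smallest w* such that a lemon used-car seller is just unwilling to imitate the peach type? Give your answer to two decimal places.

4.95

A lemon used-car seller choosing w = 0 receives 8934.
Imitating at w* instead would pay 10933 at cost 404·w*, netting 10933 − 404·w*.
Indifference: 8934 = 10933 − 404·w*, so w* = (10933 − 8934) / 404 ≈ 4.95.
This is the lemon type's binding incentive-compatibility constraint; any w ≥ 4.95 sustains separation on that side.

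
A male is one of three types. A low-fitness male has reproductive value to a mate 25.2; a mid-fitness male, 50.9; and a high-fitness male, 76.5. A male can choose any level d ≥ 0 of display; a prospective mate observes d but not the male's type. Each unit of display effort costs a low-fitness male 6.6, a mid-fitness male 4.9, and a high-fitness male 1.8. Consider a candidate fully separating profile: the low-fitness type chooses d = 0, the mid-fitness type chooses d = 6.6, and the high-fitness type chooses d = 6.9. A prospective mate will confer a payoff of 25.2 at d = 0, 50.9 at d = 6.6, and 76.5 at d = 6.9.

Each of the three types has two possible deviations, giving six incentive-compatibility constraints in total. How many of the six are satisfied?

3

Low-fitness (own payoff 25.2): to d=6.6 gives 50.9 − 6.6×6.6 = 7.34 → no gain ✓; to d=6.9 gives 76.5 − 6.6×6.9 = 30.96 → profitable ✗.
High-fitness (own payoff 76.5 − 1.8×6.9 = 64.08): to d=0 gives 25.2 → no gain ✓; to d=6.6 gives 50.9 − 1.8×6.6 = 39.02 → no gain ✓.
Mid-fitness (own payoff 50.9 − 4.9×6.6 = 18.56): to d=0 gives 25.2 → profitable ✗; to d=6.9 gives 76.5 − 4.9×6.9 = 42.69 → profitable ✗.
3 of the 6 constraints hold; not an equilibrium.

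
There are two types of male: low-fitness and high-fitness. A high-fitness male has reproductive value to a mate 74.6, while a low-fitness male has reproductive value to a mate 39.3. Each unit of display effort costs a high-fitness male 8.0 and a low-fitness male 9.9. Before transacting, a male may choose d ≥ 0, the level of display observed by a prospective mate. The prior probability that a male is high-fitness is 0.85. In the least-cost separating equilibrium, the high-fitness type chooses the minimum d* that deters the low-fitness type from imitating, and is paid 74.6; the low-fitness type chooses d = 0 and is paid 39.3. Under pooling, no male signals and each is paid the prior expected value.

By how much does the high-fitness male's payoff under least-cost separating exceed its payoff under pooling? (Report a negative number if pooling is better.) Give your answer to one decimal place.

-23.2

Least-cost separating signal: d* solves 39.3 = 74.6 − 9.9·d*, so d* = (74.6 − 39.3)/9.9 ≈ 3.5657.
High-fitness type's separating payoff: 74.6 − 8.0 × d* = 74.6 − 8.0 × (74.6 − 39.3)/9.9 = 74.6 − 282.4/9.9 ≈ 46.075.
Pooling payoff: 0.85 × 74.6 + 0.15 × 39.3 = 69.305.
Difference: 46.075 − 69.305 = -23.23, i.e. -23.2 to one decimal place.
The high-fitness type would prefer the pooling outcome.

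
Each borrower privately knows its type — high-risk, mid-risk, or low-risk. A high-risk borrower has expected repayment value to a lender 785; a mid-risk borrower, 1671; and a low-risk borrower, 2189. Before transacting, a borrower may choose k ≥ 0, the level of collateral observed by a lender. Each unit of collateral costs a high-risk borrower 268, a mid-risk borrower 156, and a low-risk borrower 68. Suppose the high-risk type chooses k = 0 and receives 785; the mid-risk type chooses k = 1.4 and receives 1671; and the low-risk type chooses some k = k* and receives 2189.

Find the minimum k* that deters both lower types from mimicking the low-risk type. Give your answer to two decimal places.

High-risk type (on-path payoff 785) won't mimic when 785 ≥ 2189 − 268·k*, i.e. k* ≥ 5.24.
Mid-risk type (on-path payoff 1671 − 156×1.4 = 1452.6) won't mimic when 1452.6 ≥ 2189 − 156·k*, i.e. k* ≥ 4.72.
Both must hold, so k* = max(5.24, 4.72) = 5.24. The high-risk type's constraint binds.

5.24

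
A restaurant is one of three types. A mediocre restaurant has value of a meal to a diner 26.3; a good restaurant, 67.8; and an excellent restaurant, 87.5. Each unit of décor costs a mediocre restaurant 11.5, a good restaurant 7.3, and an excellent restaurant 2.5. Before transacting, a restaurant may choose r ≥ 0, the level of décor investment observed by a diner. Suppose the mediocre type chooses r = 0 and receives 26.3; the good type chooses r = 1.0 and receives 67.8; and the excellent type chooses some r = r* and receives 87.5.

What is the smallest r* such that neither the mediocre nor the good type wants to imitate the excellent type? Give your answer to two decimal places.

Good type (on-path payoff 67.8 − 7.3×1.0 = 60.5) won't mimic when 60.5 ≥ 87.5 − 7.3·r*, i.e. r* ≥ 3.70.
Mediocre type (on-path payoff 26.3) won't mimic when 26.3 ≥ 87.5 − 11.5·r*, i.e. r* ≥ 5.32.
Both must hold, so r* = max(5.32, 3.70) = 5.32. The mediocre type's constraint binds.

5.32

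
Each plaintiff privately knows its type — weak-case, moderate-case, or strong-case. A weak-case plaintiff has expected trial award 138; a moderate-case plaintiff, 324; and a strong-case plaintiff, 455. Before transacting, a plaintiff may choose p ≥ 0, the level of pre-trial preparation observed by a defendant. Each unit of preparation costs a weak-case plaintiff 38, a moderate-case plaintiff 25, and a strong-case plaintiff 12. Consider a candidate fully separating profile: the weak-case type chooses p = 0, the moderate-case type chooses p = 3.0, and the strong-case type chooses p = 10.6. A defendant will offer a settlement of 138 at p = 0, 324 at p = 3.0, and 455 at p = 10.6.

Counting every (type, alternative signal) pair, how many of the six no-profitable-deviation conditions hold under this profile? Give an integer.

5

Moderate-case (own payoff 324 − 25×3.0 = 249): to p=0 gives 138 → no gain ✓; to p=10.6 gives 455 − 25×10.6 = 190 → no gain ✓.
Strong-case (own payoff 455 − 12×10.6 = 327.8): to p=0 gives 138 → no gain ✓; to p=3.0 gives 324 − 12×3.0 = 288 → no gain ✓.
Weak-case (own payoff 138): to p=3.0 gives 324 − 38×3.0 = 210 → profitable ✗; to p=10.6 gives 455 − 38×10.6 = 52.2 → no gain ✓.
5 of the 6 constraints hold; not an equilibrium.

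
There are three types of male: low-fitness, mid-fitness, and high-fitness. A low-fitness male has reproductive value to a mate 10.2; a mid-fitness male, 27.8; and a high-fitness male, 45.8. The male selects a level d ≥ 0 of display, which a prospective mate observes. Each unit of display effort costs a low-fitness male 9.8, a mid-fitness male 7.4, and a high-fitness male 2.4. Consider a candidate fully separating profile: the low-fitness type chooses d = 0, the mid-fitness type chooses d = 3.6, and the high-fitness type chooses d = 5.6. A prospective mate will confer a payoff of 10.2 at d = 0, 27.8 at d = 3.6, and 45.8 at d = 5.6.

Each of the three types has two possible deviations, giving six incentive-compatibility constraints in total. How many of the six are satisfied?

4

Low-fitness (own payoff 10.2): to d=3.6 gives 27.8 − 9.8×3.6 = -7.48 → no gain ✓; to d=5.6 gives 45.8 − 9.8×5.6 = -9.08 → no gain ✓.
Mid-fitness (own payoff 27.8 − 7.4×3.6 = 1.16): to d=0 gives 10.2 → profitable ✗; to d=5.6 gives 45.8 − 7.4×5.6 = 4.36 → profitable ✗.
High-fitness (own payoff 45.8 − 2.4×5.6 = 32.36): to d=0 gives 10.2 → no gain ✓; to d=3.6 gives 27.8 − 2.4×3.6 = 19.16 → no gain ✓.
4 of the 6 constraints hold; not an equilibrium.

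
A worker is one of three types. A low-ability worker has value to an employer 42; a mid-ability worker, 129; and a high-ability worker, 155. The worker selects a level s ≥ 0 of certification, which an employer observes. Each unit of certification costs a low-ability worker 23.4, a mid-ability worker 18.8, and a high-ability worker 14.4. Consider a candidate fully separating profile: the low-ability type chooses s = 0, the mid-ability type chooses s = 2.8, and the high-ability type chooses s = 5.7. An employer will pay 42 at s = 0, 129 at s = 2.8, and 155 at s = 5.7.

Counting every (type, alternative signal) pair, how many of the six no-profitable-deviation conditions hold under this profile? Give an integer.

Mid-ability (own payoff 129 − 18.8×2.8 = 76.36): to s=0 gives 42 → no gain ✓; to s=5.7 gives 155 − 18.8×5.7 = 47.84 → no gain ✓.
Low-ability (own payoff 42): to s=2.8 gives 129 − 23.4×2.8 = 63.48 → profitable ✗; to s=5.7 gives 155 − 23.4×5.7 = 21.62 → no gain ✓.
High-ability (own payoff 155 − 14.4×5.7 = 72.92): to s=0 gives 42 → no gain ✓; to s=2.8 gives 129 − 14.4×2.8 = 88.68 → profitable ✗.
4 of the 6 constraints hold; not an equilibrium.

4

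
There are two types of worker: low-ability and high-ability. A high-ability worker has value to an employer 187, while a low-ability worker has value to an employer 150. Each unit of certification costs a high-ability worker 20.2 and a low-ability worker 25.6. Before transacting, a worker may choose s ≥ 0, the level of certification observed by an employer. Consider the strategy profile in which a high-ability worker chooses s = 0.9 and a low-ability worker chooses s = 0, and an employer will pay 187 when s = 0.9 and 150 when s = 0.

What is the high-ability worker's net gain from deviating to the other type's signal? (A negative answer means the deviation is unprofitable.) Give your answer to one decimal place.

-18.8

Playing s = 0.9 the high-ability worker receives 187 − 20.2 × 0.9 = 168.82.
Deviating to s = 0 yields 150 instead.
Gain from deviating: 150 − 168.82 = -18.82, i.e. -18.8 to one decimal place.
The gain is negative, so the high-ability type's incentive-compatibility constraint is satisfied.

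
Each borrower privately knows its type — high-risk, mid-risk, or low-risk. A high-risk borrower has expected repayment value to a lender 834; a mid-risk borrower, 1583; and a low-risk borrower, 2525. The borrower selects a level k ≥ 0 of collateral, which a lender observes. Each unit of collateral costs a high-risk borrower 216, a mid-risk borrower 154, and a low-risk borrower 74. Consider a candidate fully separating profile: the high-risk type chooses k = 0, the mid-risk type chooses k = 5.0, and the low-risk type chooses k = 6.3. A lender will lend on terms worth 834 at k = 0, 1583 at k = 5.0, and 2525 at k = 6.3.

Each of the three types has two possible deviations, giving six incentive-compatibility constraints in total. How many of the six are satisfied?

Mid-risk (own payoff 1583 − 154×5.0 = 813): to k=0 gives 834 → profitable ✗; to k=6.3 gives 2525 − 154×6.3 = 1554.8 → profitable ✗.
Low-risk (own payoff 2525 − 74×6.3 = 2058.8): to k=0 gives 834 → no gain ✓; to k=5.0 gives 1583 − 74×5.0 = 1213 → no gain ✓.
High-risk (own payoff 834): to k=5.0 gives 1583 − 216×5.0 = 503 → no gain ✓; to k=6.3 gives 2525 − 216×6.3 = 1164.2 → profitable ✗.
3 of the 6 constraints hold; not an equilibrium.

3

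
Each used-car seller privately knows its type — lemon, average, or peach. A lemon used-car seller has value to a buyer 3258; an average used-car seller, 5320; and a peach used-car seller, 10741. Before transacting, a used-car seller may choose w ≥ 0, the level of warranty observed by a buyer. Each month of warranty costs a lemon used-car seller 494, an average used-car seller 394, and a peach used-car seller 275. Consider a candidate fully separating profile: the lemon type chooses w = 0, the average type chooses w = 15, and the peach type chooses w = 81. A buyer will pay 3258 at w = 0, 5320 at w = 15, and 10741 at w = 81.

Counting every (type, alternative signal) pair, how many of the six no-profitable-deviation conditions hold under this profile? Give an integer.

3

Average (own payoff 5320 − 394×15 = -590): to w=0 gives 3258 → profitable ✗; to w=81 gives 10741 − 394×81 = -21173 → no gain ✓.
Peach (own payoff 10741 − 275×81 = -11534): to w=0 gives 3258 → profitable ✗; to w=15 gives 5320 − 275×15 = 1195 → profitable ✗.
Lemon (own payoff 3258): to w=15 gives 5320 − 494×15 = -2090 → no gain ✓; to w=81 gives 10741 − 494×81 = -29273 → no gain ✓.
3 of the 6 constraints hold; not an equilibrium.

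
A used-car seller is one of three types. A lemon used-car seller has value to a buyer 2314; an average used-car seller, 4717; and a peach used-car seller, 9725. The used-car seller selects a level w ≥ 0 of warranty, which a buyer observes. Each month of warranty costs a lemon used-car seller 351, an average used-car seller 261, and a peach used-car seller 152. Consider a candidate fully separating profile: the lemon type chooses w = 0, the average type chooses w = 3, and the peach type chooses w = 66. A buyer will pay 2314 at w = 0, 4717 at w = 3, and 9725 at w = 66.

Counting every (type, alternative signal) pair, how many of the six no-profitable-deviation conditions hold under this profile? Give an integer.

3

Lemon (own payoff 2314): to w=3 gives 4717 − 351×3 = 3664 → profitable ✗; to w=66 gives 9725 − 351×66 = -13441 → no gain ✓.
Average (own payoff 4717 − 261×3 = 3934): to w=0 gives 2314 → no gain ✓; to w=66 gives 9725 − 261×66 = -7501 → no gain ✓.
Peach (own payoff 9725 − 152×66 = -307): to w=0 gives 2314 → profitable ✗; to w=3 gives 4717 − 152×3 = 4261 → profitable ✗.
3 of the 6 constraints hold; not an equilibrium.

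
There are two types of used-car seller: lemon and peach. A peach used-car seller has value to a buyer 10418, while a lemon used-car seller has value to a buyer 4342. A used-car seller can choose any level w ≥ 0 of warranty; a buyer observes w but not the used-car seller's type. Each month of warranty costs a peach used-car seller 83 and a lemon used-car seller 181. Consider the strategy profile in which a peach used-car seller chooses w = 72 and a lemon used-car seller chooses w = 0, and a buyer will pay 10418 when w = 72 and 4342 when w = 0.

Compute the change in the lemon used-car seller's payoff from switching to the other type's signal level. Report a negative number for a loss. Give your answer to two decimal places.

Playing w = 0 the lemon used-car seller receives 4342.
Deviating to w = 72 brings payment 10418 at cost 181 × 72 = 13032, netting -2614.
Gain from deviating: -2614 − 4342 = -6956.00.
The gain is negative, so the lemon type's incentive-compatibility constraint is satisfied.

-6956.00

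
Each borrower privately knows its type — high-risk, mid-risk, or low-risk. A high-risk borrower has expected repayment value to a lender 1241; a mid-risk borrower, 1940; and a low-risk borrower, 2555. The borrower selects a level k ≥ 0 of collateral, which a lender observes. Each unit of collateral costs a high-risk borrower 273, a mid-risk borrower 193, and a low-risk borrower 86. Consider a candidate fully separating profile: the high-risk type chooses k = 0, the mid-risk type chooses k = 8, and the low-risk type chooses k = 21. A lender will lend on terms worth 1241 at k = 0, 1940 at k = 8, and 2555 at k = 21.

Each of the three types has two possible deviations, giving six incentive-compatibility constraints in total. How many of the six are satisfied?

High-risk (own payoff 1241): to k=8 gives 1940 − 273×8 = -244 → no gain ✓; to k=21 gives 2555 − 273×21 = -3178 → no gain ✓.
Mid-risk (own payoff 1940 − 193×8 = 396): to k=0 gives 1241 → profitable ✗; to k=21 gives 2555 − 193×21 = -1498 → no gain ✓.
Low-risk (own payoff 2555 − 86×21 = 749): to k=0 gives 1241 → profitable ✗; to k=8 gives 1940 − 86×8 = 1252 → profitable ✗.
3 of the 6 constraints hold; not an equilibrium.

3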